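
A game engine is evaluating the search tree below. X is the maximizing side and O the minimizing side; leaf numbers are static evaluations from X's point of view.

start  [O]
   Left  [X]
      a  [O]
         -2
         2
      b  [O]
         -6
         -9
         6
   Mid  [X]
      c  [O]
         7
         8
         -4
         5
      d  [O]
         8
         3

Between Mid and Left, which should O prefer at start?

c (O): min(7, 8, -4, 5) = -4
d (O): min(8, 3) = 3
Mid (X): max(-4, 3) = 3
a (O): min(-2, 2) = -2
b (O): min(-6, -9, 6) = -9
Left (X): max(-2, -9) = -2
O prefers the lower value; Mid=3, Left=-2. Left is better since -2 < 3.

Left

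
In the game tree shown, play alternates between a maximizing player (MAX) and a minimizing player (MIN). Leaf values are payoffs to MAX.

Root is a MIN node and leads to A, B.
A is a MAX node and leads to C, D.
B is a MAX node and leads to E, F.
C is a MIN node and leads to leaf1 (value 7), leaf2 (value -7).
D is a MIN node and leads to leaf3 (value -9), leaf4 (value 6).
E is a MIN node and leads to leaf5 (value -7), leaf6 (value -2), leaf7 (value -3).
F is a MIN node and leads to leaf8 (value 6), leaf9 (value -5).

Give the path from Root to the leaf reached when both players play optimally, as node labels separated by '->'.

Root -> A -> C -> leaf2

C (MIN): min(7, -7) = -7
D (MIN): min(-9, 6) = -9
A (MAX): max(-7, -9) = -7
E (MIN): min(-7, -2, -3) = -7
F (MIN): min(6, -5) = -5
B (MAX): max(-7, -5) = -5
Root (MIN): min(-7, -5) = -7
At Root, MIN picks A (lowest: -7).
At A, MAX picks C (highest: -7).
At C, MIN picks leaf2 (lowest: -7).
Terminal value -7.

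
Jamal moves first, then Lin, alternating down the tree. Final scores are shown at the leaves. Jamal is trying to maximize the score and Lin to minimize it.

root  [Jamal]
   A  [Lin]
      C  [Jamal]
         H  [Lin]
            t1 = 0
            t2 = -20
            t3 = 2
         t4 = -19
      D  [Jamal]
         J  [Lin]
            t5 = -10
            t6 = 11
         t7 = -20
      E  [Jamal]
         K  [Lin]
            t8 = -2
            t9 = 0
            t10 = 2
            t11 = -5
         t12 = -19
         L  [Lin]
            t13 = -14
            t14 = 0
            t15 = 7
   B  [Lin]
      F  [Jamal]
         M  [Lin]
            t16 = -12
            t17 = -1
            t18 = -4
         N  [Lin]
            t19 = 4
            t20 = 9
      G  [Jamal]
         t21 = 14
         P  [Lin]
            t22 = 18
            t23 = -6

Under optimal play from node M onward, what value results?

-12

M (Lin): min(-12, -1, -4) = -12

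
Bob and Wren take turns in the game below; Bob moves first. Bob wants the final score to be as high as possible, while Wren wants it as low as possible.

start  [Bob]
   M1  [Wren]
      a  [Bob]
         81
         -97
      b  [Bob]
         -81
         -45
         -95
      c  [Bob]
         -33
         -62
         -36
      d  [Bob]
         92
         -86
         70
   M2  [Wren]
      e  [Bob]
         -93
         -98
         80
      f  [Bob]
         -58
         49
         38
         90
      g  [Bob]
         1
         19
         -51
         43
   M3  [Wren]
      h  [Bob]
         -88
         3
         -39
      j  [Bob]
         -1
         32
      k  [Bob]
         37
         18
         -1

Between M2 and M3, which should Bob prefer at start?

M2

e (Bob): max(-93, -98, 80) = 80
f (Bob): max(-58, 49, 38, 90) = 90
g (Bob): max(1, 19, -51, 43) = 43
M2 (Wren): min(80, 90, 43) = 43
h (Bob): max(-88, 3, -39) = 3
j (Bob): max(-1, 32) = 32
k (Bob): max(37, 18, -1) = 37
M3 (Wren): min(3, 32, 37) = 3
Bob prefers the higher value; M2=43, M3=3. M2 is better since 43 > 3.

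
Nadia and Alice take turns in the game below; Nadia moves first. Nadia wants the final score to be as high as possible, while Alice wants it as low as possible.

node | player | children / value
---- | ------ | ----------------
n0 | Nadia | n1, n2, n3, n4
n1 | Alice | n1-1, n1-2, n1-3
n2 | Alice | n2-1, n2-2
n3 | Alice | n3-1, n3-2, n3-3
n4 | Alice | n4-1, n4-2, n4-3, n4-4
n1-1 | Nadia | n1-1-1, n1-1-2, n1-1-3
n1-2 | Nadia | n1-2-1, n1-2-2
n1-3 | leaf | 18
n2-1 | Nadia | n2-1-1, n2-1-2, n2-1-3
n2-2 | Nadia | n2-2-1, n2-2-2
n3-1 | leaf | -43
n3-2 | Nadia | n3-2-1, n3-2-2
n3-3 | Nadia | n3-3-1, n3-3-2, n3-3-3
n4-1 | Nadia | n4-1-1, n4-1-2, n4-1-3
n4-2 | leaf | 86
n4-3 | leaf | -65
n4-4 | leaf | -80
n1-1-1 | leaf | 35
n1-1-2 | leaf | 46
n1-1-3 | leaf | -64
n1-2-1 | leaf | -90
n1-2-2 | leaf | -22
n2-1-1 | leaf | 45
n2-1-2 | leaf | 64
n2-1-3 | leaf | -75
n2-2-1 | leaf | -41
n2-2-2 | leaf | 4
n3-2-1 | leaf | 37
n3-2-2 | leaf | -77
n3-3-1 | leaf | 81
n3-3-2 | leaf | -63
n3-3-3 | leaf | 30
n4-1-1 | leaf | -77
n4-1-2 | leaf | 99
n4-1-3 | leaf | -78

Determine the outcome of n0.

n1-1 (Nadia): max(35, 46, -64) = 46
n1-2 (Nadia): max(-90, -22) = -22
n1 (Alice): min(46, -22, 18) = -22
n2-1 (Nadia): max(45, 64, -75) = 64
n2-2 (Nadia): max(-41, 4) = 4
n2 (Alice): min(64, 4) = 4
n3-2 (Nadia): max(37, -77) = 37
n3-3 (Nadia): max(81, -63, 30) = 81
n3 (Alice): min(-43, 37, 81) = -43
n4-1 (Nadia): max(-77, 99, -78) = 99
n4 (Alice): min(99, 86, -65, -80) = -80
n0 (Nadia): max(-22, 4, -43, -80) = 4

4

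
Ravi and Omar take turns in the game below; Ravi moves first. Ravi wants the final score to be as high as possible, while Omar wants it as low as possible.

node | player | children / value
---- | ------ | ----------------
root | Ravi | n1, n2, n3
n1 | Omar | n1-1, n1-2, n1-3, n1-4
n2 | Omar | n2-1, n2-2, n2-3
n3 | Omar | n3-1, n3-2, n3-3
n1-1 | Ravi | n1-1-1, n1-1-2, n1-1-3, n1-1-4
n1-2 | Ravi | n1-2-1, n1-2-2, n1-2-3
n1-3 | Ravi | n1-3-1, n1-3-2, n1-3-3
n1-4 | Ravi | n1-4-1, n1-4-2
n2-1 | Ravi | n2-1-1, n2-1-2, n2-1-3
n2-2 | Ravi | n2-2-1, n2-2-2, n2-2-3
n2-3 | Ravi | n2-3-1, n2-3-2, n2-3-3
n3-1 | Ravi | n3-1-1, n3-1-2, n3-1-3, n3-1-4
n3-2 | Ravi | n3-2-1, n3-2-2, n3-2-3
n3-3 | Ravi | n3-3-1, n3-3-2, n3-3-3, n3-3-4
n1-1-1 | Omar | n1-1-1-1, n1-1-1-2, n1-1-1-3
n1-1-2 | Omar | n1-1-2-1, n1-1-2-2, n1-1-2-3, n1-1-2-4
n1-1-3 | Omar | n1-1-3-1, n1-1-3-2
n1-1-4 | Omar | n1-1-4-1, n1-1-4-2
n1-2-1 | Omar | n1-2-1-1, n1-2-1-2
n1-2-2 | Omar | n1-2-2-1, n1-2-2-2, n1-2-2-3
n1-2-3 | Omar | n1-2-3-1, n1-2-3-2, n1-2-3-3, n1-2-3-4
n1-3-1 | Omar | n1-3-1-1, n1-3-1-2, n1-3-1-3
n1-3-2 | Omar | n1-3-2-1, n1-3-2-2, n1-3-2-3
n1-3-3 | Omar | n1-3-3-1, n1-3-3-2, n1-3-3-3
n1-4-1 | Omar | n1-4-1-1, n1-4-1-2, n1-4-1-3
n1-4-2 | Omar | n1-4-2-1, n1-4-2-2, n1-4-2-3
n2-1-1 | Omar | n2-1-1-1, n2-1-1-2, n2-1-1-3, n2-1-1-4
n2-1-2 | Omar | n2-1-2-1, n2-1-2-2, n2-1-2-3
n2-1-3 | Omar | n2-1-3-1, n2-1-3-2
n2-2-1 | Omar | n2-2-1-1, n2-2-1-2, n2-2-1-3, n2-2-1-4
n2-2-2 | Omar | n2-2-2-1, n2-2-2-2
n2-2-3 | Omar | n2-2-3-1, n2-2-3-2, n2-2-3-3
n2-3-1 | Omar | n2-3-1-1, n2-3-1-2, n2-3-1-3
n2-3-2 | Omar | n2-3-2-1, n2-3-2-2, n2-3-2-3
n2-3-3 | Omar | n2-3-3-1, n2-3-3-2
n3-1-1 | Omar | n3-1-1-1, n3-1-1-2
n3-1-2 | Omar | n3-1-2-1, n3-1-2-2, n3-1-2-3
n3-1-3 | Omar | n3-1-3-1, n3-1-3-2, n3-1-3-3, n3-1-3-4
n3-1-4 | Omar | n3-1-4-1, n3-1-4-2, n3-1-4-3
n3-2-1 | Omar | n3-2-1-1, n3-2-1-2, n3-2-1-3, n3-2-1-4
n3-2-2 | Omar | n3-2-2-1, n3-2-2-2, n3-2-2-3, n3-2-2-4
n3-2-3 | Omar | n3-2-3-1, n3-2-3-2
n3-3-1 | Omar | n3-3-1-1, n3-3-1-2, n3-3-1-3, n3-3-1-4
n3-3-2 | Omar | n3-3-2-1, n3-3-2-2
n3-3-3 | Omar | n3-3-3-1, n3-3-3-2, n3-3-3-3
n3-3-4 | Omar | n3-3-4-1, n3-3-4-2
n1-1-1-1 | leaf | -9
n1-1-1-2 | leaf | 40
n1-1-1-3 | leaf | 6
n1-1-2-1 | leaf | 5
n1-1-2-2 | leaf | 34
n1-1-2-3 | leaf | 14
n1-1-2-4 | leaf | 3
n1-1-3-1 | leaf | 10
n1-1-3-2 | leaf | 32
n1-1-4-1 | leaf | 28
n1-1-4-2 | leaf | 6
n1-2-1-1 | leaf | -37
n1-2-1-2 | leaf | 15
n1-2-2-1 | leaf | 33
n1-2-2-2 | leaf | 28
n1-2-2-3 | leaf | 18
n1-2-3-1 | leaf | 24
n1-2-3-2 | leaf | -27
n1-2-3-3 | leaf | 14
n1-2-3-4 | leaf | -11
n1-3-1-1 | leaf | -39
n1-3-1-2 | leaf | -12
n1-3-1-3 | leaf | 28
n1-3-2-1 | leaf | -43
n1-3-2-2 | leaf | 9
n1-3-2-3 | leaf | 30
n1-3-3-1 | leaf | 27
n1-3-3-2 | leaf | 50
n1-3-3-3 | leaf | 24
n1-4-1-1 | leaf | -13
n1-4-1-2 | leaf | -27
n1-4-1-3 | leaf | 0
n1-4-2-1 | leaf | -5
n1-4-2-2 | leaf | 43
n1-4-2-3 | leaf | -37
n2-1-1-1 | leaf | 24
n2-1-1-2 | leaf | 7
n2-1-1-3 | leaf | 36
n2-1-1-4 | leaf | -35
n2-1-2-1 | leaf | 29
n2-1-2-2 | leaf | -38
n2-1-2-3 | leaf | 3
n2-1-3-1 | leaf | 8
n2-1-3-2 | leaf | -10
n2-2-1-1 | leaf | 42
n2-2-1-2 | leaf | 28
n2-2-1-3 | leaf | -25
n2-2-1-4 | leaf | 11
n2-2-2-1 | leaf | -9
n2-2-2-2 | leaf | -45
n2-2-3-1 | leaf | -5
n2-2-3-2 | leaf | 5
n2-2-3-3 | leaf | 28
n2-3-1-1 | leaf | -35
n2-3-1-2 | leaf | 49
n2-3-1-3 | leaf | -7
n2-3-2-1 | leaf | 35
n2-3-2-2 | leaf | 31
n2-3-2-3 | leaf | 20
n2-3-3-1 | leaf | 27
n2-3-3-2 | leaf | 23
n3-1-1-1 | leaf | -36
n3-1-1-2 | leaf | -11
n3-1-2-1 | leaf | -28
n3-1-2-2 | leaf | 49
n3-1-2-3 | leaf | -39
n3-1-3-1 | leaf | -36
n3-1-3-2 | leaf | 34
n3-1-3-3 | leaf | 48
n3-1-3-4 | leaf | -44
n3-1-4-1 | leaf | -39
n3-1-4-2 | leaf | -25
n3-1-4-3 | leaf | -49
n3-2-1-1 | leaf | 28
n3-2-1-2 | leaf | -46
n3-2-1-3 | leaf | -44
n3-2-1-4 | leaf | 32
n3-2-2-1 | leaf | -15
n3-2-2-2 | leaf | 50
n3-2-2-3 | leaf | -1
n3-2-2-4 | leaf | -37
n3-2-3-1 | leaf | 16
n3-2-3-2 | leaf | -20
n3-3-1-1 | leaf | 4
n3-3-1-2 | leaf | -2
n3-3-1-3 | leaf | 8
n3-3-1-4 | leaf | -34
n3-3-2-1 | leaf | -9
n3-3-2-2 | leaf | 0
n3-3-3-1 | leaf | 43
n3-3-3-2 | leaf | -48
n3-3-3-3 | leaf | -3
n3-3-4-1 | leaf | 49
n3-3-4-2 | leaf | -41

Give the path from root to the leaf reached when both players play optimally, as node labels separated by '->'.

root -> n2 -> n2-1 -> n2-1-3 -> n2-1-3-2

n1-1-1 (Omar): min(-9, 40, 6) = -9
n1-1-2 (Omar): min(5, 34, 14, 3) = 3
n1-1-3 (Omar): min(10, 32) = 10
n1-1-4 (Omar): min(28, 6) = 6
n1-1 (Ravi): max(-9, 3, 10, 6) = 10
n1-2-1 (Omar): min(-37, 15) = -37
n1-2-2 (Omar): min(33, 28, 18) = 18
n1-2-3 (Omar): min(24, -27, 14, -11) = -27
n1-2 (Ravi): max(-37, 18, -27) = 18
n1-3-1 (Omar): min(-39, -12, 28) = -39
n1-3-2 (Omar): min(-43, 9, 30) = -43
n1-3-3 (Omar): min(27, 50, 24) = 24
n1-3 (Ravi): max(-39, -43, 24) = 24
n1-4-1 (Omar): min(-13, -27, 0) = -27
n1-4-2 (Omar): min(-5, 43, -37) = -37
n1-4 (Ravi): max(-27, -37) = -27
n1 (Omar): min(10, 18, 24, -27) = -27
n2-1-1 (Omar): min(24, 7, 36, -35) = -35
n2-1-2 (Omar): min(29, -38, 3) = -38
n2-1-3 (Omar): min(8, -10) = -10
n2-1 (Ravi): max(-35, -38, -10) = -10
n2-2-1 (Omar): min(42, 28, -25, 11) = -25
n2-2-2 (Omar): min(-9, -45) = -45
n2-2-3 (Omar): min(-5, 5, 28) = -5
n2-2 (Ravi): max(-25, -45, -5) = -5
n2-3-1 (Omar): min(-35, 49, -7) = -35
n2-3-2 (Omar): min(35, 31, 20) = 20
n2-3-3 (Omar): min(27, 23) = 23
n2-3 (Ravi): max(-35, 20, 23) = 23
n2 (Omar): min(-10, -5, 23) = -10
n3-1-1 (Omar): min(-36, -11) = -36
n3-1-2 (Omar): min(-28, 49, -39) = -39
n3-1-3 (Omar): min(-36, 34, 48, -44) = -44
n3-1-4 (Omar): min(-39, -25, -49) = -49
n3-1 (Ravi): max(-36, -39, -44, -49) = -36
n3-2-1 (Omar): min(28, -46, -44, 32) = -46
n3-2-2 (Omar): min(-15, 50, -1, -37) = -37
n3-2-3 (Omar): min(16, -20) = -20
n3-2 (Ravi): max(-46, -37, -20) = -20
n3-3-1 (Omar): min(4, -2, 8, -34) = -34
n3-3-2 (Omar): min(-9, 0) = -9
n3-3-3 (Omar): min(43, -48, -3) = -48
n3-3-4 (Omar): min(49, -41) = -41
n3-3 (Ravi): max(-34, -9, -48, -41) = -9
n3 (Omar): min(-36, -20, -9) = -36
root (Ravi): max(-27, -10, -36) = -10
At root, Ravi picks n2 (highest: -10).
At n2, Omar picks n2-1 (lowest: -10).
At n2-1, Ravi picks n2-1-3 (highest: -10).
At n2-1-3, Omar picks n2-1-3-2 (lowest: -10).
Terminal value -10.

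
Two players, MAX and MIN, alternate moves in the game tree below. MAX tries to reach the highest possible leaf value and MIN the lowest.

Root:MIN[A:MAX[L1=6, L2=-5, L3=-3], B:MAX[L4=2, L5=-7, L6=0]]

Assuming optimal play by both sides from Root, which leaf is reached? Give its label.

A (MAX): max(6, -5, -3) = 6
B (MAX): max(2, -7, 0) = 2
Root (MIN): min(6, 2) = 2
At Root, MIN picks B (lowest: 2).
At B, MAX picks L4 (highest: 2).
Terminal value 2.

L4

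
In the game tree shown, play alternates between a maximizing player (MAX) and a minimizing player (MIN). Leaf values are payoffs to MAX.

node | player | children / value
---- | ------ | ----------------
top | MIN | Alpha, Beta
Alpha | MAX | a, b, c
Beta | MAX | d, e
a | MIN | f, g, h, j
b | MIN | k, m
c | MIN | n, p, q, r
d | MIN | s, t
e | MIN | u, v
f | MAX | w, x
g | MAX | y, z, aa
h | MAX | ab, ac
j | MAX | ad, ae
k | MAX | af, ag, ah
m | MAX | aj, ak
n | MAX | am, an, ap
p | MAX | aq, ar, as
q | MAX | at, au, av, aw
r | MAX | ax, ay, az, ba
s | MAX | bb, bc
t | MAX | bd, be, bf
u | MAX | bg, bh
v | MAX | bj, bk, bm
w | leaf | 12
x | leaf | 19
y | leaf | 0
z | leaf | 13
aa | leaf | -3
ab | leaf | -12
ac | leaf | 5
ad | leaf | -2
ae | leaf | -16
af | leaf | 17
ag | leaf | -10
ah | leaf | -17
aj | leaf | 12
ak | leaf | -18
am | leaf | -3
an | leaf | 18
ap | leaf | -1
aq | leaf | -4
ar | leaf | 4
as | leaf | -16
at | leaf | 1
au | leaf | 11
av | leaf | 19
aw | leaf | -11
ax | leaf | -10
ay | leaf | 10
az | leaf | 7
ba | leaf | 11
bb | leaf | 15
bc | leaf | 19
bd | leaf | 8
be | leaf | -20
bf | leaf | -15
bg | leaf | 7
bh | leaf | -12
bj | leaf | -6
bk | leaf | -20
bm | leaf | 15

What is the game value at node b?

k (MAX): max(17, -10, -17) = 17
m (MAX): max(12, -18) = 12
b (MIN): min(17, 12) = 12

12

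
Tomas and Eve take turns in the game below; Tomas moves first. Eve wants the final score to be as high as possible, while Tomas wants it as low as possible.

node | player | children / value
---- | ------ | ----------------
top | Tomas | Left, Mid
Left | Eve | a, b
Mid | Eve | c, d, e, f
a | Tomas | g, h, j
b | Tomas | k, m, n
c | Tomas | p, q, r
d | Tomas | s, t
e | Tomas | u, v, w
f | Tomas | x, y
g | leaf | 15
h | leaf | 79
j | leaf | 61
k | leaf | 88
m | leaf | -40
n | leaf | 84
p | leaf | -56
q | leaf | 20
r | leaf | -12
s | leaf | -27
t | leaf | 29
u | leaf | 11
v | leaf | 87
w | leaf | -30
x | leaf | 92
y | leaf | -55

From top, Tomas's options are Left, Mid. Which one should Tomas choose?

Mid

a (Tomas): min(15, 79, 61) = 15
b (Tomas): min(88, -40, 84) = -40
Left (Eve): max(15, -40) = 15
c (Tomas): min(-56, 20, -12) = -56
d (Tomas): min(-27, 29) = -27
e (Tomas): min(11, 87, -30) = -30
f (Tomas): min(92, -55) = -55
Mid (Eve): max(-56, -27, -30, -55) = -27
top (Tomas): min(15, -27) = -27
Tomas at top wants the lowest of {Left=15, Mid=-27}, so chooses Mid.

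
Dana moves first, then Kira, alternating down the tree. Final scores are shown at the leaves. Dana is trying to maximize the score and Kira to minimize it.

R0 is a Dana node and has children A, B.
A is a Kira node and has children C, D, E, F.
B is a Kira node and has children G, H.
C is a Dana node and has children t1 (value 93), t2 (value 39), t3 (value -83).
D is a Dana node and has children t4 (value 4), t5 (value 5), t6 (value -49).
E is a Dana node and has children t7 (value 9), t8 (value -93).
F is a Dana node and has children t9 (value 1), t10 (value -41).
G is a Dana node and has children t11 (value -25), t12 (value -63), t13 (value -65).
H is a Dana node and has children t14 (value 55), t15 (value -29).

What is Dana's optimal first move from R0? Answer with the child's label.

A

C (Dana): max(93, 39, -83) = 93
D (Dana): max(4, 5, -49) = 5
E (Dana): max(9, -93) = 9
F (Dana): max(1, -41) = 1
A (Kira): min(93, 5, 9, 1) = 1
G (Dana): max(-25, -63, -65) = -25
H (Dana): max(55, -29) = 55
B (Kira): min(-25, 55) = -25
R0 (Dana): max(1, -25) = 1
Dana at R0 wants the highest of {A=1, B=-25}, so chooses A.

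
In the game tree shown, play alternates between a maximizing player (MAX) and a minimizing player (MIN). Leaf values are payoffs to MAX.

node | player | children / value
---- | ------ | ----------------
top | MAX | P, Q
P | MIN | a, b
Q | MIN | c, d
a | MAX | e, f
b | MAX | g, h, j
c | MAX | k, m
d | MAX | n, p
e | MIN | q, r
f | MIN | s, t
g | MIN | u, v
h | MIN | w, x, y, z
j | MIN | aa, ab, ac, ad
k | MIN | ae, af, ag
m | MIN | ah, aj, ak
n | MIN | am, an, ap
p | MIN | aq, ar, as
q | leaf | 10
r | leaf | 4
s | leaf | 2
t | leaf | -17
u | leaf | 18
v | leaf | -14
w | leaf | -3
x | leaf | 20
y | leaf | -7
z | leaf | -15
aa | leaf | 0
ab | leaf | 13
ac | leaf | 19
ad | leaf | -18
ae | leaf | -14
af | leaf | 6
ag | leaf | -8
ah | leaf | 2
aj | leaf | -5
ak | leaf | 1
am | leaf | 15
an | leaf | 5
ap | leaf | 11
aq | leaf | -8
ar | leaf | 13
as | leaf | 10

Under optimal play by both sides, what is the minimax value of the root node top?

-5

e (MIN): min(10, 4) = 4
f (MIN): min(2, -17) = -17
a (MAX): max(4, -17) = 4
g (MIN): min(18, -14) = -14
h (MIN): min(-3, 20, -7, -15) = -15
j (MIN): min(0, 13, 19, -18) = -18
b (MAX): max(-14, -15, -18) = -14
P (MIN): min(4, -14) = -14
k (MIN): min(-14, 6, -8) = -14
m (MIN): min(2, -5, 1) = -5
c (MAX): max(-14, -5) = -5
n (MIN): min(15, 5, 11) = 5
p (MIN): min(-8, 13, 10) = -8
d (MAX): max(5, -8) = 5
Q (MIN): min(-5, 5) = -5
top (MAX): max(-14, -5) = -5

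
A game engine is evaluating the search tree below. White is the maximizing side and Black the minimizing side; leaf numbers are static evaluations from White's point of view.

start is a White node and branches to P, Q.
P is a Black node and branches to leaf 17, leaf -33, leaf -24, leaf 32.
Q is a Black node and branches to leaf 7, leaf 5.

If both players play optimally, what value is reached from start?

5

P (Black): min(17, -33, -24, 32) = -33
Q (Black): min(7, 5) = 5
start (White): max(-33, 5) = 5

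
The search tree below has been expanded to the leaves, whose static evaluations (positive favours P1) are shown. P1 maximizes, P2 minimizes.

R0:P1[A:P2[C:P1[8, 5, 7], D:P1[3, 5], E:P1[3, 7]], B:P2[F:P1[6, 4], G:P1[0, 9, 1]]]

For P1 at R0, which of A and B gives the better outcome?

C (P1): max(8, 5, 7) = 8
D (P1): max(3, 5) = 5
E (P1): max(3, 7) = 7
A (P2): min(8, 5, 7) = 5
F (P1): max(6, 4) = 6
G (P1): max(0, 9, 1) = 9
B (P2): min(6, 9) = 6
P1 prefers the higher value; A=5, B=6. B is better since 6 > 5.

B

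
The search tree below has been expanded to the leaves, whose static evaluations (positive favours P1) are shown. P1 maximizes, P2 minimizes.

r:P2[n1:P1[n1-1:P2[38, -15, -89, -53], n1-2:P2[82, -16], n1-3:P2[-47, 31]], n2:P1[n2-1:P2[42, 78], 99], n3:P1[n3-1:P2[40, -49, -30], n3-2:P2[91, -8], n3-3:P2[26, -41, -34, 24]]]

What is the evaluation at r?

-16

n1-1 (P2): min(38, -15, -89, -53) = -89
n1-2 (P2): min(82, -16) = -16
n1-3 (P2): min(-47, 31) = -47
n1 (P1): max(-89, -16, -47) = -16
n2-1 (P2): min(42, 78) = 42
n2 (P1): max(42, 99) = 99
n3-1 (P2): min(40, -49, -30) = -49
n3-2 (P2): min(91, -8) = -8
n3-3 (P2): min(26, -41, -34, 24) = -41
n3 (P1): max(-49, -8, -41) = -8
r (P2): min(-16, 99, -8) = -16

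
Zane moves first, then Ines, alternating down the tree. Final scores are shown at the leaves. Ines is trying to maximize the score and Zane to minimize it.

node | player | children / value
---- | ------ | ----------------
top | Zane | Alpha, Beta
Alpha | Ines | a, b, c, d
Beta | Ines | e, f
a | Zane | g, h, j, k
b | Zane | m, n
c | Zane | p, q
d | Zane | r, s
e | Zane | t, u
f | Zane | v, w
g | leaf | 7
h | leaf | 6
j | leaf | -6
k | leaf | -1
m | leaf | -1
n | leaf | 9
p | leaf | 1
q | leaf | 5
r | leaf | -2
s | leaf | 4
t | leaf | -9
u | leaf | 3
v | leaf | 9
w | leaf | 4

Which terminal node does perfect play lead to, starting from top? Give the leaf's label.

p

a (Zane): min(7, 6, -6, -1) = -6
b (Zane): min(-1, 9) = -1
c (Zane): min(1, 5) = 1
d (Zane): min(-2, 4) = -2
Alpha (Ines): max(-6, -1, 1, -2) = 1
e (Zane): min(-9, 3) = -9
f (Zane): min(9, 4) = 4
Beta (Ines): max(-9, 4) = 4
top (Zane): min(1, 4) = 1
At top, Zane picks Alpha (lowest: 1).
At Alpha, Ines picks c (highest: 1).
At c, Zane picks p (lowest: 1).
Terminal value 1.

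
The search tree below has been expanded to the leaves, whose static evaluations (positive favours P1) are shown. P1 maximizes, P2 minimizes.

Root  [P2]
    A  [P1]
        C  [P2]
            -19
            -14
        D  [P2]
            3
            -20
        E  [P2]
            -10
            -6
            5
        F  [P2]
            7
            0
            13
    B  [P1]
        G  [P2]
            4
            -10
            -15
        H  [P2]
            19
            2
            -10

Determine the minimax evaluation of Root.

C (P2): min(-19, -14) = -19
D (P2): min(3, -20) = -20
E (P2): min(-10, -6, 5) = -10
F (P2): min(7, 0, 13) = 0
A (P1): max(-19, -20, -10, 0) = 0
G (P2): min(4, -10, -15) = -15
H (P2): min(19, 2, -10) = -10
B (P1): max(-15, -10) = -10
Root (P2): min(0, -10) = -10

-10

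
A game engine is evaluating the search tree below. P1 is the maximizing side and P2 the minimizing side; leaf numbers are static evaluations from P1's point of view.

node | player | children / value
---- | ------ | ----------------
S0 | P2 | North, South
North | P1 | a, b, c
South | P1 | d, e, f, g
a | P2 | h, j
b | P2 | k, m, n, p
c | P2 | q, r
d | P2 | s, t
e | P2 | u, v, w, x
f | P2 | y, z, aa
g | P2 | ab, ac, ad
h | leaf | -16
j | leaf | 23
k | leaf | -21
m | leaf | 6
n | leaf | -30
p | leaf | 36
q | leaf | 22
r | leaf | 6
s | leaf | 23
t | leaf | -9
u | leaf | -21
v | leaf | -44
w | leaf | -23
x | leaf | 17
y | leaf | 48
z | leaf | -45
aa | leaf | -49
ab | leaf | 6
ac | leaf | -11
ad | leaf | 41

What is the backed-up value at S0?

a (P2): min(-16, 23) = -16
b (P2): min(-21, 6, -30, 36) = -30
c (P2): min(22, 6) = 6
North (P1): max(-16, -30, 6) = 6
d (P2): min(23, -9) = -9
e (P2): min(-21, -44, -23, 17) = -44
f (P2): min(48, -45, -49) = -49
g (P2): min(6, -11, 41) = -11
South (P1): max(-9, -44, -49, -11) = -9
S0 (P2): min(6, -9) = -9

-9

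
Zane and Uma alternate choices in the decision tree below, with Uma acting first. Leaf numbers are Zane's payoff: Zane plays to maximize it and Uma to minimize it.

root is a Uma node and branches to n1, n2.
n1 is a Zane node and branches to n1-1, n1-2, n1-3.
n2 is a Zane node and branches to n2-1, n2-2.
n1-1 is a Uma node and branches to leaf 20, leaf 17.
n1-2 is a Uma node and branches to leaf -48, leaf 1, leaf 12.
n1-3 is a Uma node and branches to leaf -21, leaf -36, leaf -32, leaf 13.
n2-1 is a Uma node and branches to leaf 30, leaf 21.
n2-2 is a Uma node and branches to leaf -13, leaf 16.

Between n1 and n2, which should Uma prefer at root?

n1

n1-1 (Uma): min(20, 17) = 17
n1-2 (Uma): min(-48, 1, 12) = -48
n1-3 (Uma): min(-21, -36, -32, 13) = -36
n1 (Zane): max(17, -48, -36) = 17
n2-1 (Uma): min(30, 21) = 21
n2-2 (Uma): min(-13, 16) = -13
n2 (Zane): max(21, -13) = 21
Uma prefers the lower value; n1=17, n2=21. n1 is better since 17 < 21.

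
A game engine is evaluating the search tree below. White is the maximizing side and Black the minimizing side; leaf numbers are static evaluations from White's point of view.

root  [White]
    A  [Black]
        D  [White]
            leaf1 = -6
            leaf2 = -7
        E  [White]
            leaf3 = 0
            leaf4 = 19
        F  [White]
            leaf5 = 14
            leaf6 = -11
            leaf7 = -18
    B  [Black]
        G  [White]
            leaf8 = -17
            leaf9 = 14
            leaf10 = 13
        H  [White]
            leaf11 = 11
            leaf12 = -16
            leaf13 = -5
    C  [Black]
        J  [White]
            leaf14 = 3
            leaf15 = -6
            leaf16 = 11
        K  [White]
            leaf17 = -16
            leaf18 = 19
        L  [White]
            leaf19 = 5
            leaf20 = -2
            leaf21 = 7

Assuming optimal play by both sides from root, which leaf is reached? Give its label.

D (White): max(-6, -7) = -6
E (White): max(0, 19) = 19
F (White): max(14, -11, -18) = 14
A (Black): min(-6, 19, 14) = -6
G (White): max(-17, 14, 13) = 14
H (White): max(11, -16, -5) = 11
B (Black): min(14, 11) = 11
J (White): max(3, -6, 11) = 11
K (White): max(-16, 19) = 19
L (White): max(5, -2, 7) = 7
C (Black): min(11, 19, 7) = 7
root (White): max(-6, 11, 7) = 11
At root, White picks B (highest: 11).
At B, Black picks H (lowest: 11).
At H, White picks leaf11 (highest: 11).
Terminal value 11.

leaf11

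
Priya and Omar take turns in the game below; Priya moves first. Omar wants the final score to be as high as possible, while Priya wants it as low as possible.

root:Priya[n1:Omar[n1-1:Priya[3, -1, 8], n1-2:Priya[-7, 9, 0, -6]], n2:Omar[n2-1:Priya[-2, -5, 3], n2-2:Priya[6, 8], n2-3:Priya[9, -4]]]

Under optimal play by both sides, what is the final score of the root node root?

-1

n1-1 (Priya): min(3, -1, 8) = -1
n1-2 (Priya): min(-7, 9, 0, -6) = -7
n1 (Omar): max(-1, -7) = -1
n2-1 (Priya): min(-2, -5, 3) = -5
n2-2 (Priya): min(6, 8) = 6
n2-3 (Priya): min(9, -4) = -4
n2 (Omar): max(-5, 6, -4) = 6
root (Priya): min(-1, 6) = -1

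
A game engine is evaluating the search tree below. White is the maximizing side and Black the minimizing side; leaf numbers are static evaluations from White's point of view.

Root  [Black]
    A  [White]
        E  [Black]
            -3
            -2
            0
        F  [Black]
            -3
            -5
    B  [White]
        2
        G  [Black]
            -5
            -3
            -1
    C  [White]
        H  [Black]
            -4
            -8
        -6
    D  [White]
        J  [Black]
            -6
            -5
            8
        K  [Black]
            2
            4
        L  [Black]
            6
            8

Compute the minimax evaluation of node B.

G (Black): min(-5, -3, -1) = -5
B (White): max(2, -5) = 2

2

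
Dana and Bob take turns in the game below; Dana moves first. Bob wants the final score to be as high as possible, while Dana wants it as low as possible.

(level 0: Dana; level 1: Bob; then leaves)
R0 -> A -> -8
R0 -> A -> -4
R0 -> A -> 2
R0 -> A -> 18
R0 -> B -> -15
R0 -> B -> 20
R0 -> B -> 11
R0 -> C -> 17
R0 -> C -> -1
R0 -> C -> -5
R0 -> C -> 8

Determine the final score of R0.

A (Bob): max(-8, -4, 2, 18) = 18
B (Bob): max(-15, 20, 11) = 20
C (Bob): max(17, -1, -5, 8) = 17
R0 (Dana): min(18, 20, 17) = 17

17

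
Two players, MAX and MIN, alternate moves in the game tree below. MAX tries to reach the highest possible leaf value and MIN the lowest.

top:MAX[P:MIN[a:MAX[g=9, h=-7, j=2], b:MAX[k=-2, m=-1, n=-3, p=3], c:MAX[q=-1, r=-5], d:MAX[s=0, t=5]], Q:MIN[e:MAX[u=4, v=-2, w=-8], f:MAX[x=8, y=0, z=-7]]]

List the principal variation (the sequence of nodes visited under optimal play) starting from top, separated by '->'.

a (MAX): max(9, -7, 2) = 9
b (MAX): max(-2, -1, -3, 3) = 3
c (MAX): max(-1, -5) = -1
d (MAX): max(0, 5) = 5
P (MIN): min(9, 3, -1, 5) = -1
e (MAX): max(4, -2, -8) = 4
f (MAX): max(8, 0, -7) = 8
Q (MIN): min(4, 8) = 4
top (MAX): max(-1, 4) = 4
At top, MAX picks Q (highest: 4).
At Q, MIN picks e (lowest: 4).
At e, MAX picks u (highest: 4).
Terminal value 4.

top -> Q -> e -> u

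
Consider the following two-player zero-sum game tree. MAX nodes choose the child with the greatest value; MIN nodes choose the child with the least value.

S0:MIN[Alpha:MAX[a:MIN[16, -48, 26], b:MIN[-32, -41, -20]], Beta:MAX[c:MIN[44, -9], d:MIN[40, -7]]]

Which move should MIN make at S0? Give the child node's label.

Alpha

a (MIN): min(16, -48, 26) = -48
b (MIN): min(-32, -41, -20) = -41
Alpha (MAX): max(-48, -41) = -41
c (MIN): min(44, -9) = -9
d (MIN): min(40, -7) = -7
Beta (MAX): max(-9, -7) = -7
S0 (MIN): min(-41, -7) = -41
MIN at S0 wants the lowest of {Alpha=-41, Beta=-7}, so chooses Alpha.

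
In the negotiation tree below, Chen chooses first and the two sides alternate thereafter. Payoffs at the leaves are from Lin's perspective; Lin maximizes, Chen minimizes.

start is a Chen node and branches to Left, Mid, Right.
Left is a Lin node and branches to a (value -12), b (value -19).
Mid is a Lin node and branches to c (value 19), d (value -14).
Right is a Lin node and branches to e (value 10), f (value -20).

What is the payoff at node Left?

Left (Lin): max(-12, -19) = -12

-12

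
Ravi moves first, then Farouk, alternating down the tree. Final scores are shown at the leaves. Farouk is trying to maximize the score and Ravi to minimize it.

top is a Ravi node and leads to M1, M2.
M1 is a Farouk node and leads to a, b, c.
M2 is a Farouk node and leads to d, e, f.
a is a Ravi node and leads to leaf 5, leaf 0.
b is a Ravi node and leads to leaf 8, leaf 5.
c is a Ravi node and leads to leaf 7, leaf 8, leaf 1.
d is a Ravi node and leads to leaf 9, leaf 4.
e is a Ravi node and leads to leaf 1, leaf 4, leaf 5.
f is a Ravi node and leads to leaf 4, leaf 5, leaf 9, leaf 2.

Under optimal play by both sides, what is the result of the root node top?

a (Ravi): min(5, 0) = 0
b (Ravi): min(8, 5) = 5
c (Ravi): min(7, 8, 1) = 1
M1 (Farouk): max(0, 5, 1) = 5
d (Ravi): min(9, 4) = 4
e (Ravi): min(1, 4, 5) = 1
f (Ravi): min(4, 5, 9, 2) = 2
M2 (Farouk): max(4, 1, 2) = 4
top (Ravi): min(5, 4) = 4

4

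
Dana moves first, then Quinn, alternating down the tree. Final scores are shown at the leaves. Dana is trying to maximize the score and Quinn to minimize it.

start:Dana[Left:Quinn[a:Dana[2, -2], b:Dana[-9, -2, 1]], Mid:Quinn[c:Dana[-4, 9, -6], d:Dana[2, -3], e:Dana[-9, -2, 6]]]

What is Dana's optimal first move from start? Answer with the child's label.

a (Dana): max(2, -2) = 2
b (Dana): max(-9, -2, 1) = 1
Left (Quinn): min(2, 1) = 1
c (Dana): max(-4, 9, -6) = 9
d (Dana): max(2, -3) = 2
e (Dana): max(-9, -2, 6) = 6
Mid (Quinn): min(9, 2, 6) = 2
start (Dana): max(1, 2) = 2
Dana at start wants the highest of {Left=1, Mid=2}, so chooses Mid.

Mid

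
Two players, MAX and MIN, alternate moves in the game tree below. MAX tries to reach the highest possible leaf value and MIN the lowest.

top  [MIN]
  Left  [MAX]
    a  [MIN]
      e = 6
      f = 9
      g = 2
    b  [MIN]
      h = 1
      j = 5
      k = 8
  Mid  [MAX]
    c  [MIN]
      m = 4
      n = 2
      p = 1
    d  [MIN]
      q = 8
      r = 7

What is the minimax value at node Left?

a (MIN): min(6, 9, 2) = 2
b (MIN): min(1, 5, 8) = 1
Left (MAX): max(2, 1) = 2

2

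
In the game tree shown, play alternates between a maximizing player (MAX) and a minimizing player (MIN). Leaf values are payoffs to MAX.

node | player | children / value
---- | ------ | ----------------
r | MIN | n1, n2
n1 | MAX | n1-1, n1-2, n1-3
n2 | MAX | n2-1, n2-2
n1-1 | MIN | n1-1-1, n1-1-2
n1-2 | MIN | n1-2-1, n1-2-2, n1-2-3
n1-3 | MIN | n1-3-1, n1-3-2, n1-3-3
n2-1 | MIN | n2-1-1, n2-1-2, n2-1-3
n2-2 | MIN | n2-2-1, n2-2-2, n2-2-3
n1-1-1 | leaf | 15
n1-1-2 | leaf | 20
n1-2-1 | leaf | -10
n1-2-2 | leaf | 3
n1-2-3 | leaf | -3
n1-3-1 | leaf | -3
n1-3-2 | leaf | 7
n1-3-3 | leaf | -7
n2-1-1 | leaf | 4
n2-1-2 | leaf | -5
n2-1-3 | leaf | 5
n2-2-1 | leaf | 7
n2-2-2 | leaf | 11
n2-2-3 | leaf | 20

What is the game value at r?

7

n1-1 (MIN): min(15, 20) = 15
n1-2 (MIN): min(-10, 3, -3) = -10
n1-3 (MIN): min(-3, 7, -7) = -7
n1 (MAX): max(15, -10, -7) = 15
n2-1 (MIN): min(4, -5, 5) = -5
n2-2 (MIN): min(7, 11, 20) = 7
n2 (MAX): max(-5, 7) = 7
r (MIN): min(15, 7) = 7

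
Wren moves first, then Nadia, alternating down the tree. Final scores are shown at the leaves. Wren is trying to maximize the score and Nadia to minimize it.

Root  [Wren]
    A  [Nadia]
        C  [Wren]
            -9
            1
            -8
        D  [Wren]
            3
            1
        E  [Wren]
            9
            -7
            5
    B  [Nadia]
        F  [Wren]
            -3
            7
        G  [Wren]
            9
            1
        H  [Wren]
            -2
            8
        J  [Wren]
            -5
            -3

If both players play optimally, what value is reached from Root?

1

C (Wren): max(-9, 1, -8) = 1
D (Wren): max(3, 1) = 3
E (Wren): max(9, -7, 5) = 9
A (Nadia): min(1, 3, 9) = 1
F (Wren): max(-3, 7) = 7
G (Wren): max(9, 1) = 9
H (Wren): max(-2, 8) = 8
J (Wren): max(-5, -3) = -3
B (Nadia): min(7, 9, 8, -3) = -3
Root (Wren): max(1, -3) = 1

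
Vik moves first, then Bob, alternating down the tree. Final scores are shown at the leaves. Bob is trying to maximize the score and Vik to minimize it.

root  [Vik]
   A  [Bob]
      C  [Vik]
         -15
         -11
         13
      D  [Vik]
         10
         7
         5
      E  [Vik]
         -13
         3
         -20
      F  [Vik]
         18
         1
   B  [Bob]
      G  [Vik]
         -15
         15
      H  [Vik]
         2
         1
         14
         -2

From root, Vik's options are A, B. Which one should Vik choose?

C (Vik): min(-15, -11, 13) = -15
D (Vik): min(10, 7, 5) = 5
E (Vik): min(-13, 3, -20) = -20
F (Vik): min(18, 1) = 1
A (Bob): max(-15, 5, -20, 1) = 5
G (Vik): min(-15, 15) = -15
H (Vik): min(2, 1, 14, -2) = -2
B (Bob): max(-15, -2) = -2
root (Vik): min(5, -2) = -2
Vik at root wants the lowest of {A=5, B=-2}, so chooses B.

B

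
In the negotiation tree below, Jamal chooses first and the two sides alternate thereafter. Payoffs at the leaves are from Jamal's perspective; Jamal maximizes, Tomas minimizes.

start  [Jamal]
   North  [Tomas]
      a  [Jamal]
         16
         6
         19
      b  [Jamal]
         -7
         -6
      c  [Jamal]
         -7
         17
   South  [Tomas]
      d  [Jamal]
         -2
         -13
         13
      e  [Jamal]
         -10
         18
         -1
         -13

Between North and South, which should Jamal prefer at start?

South

a (Jamal): max(16, 6, 19) = 19
b (Jamal): max(-7, -6) = -6
c (Jamal): max(-7, 17) = 17
North (Tomas): min(19, -6, 17) = -6
d (Jamal): max(-2, -13, 13) = 13
e (Jamal): max(-10, 18, -1, -13) = 18
South (Tomas): min(13, 18) = 13
Jamal prefers the higher value; North=-6, South=13. South is better since 13 > -6.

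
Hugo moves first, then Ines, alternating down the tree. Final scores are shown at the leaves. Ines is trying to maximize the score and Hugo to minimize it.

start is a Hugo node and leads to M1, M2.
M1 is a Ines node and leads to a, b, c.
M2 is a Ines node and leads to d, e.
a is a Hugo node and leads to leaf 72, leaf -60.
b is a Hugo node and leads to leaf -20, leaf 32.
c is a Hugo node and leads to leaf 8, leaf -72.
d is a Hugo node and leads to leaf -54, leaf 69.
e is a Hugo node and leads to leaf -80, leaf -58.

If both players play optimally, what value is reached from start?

a (Hugo): min(72, -60) = -60
b (Hugo): min(-20, 32) = -20
c (Hugo): min(8, -72) = -72
M1 (Ines): max(-60, -20, -72) = -20
d (Hugo): min(-54, 69) = -54
e (Hugo): min(-80, -58) = -80
M2 (Ines): max(-54, -80) = -54
start (Hugo): min(-20, -54) = -54

-54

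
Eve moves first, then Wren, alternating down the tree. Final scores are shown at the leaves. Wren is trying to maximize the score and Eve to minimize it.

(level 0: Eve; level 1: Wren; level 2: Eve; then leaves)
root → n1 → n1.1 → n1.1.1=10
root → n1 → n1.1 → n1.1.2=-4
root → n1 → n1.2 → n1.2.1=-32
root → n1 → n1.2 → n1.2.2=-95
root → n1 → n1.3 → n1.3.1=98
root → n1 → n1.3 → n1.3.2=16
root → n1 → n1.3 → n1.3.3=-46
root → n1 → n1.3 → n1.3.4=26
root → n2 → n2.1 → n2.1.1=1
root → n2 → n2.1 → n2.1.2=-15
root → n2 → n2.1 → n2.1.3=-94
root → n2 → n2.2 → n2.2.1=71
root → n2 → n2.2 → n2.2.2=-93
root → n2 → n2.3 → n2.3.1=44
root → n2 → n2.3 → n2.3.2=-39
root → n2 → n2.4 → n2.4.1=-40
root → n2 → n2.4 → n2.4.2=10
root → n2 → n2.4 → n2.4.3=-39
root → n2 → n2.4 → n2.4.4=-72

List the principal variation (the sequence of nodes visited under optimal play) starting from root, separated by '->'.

root -> n2 -> n2.3 -> n2.3.2

n1.1 (Eve): min(10, -4) = -4
n1.2 (Eve): min(-32, -95) = -95
n1.3 (Eve): min(98, 16, -46, 26) = -46
n1 (Wren): max(-4, -95, -46) = -4
n2.1 (Eve): min(1, -15, -94) = -94
n2.2 (Eve): min(71, -93) = -93
n2.3 (Eve): min(44, -39) = -39
n2.4 (Eve): min(-40, 10, -39, -72) = -72
n2 (Wren): max(-94, -93, -39, -72) = -39
root (Eve): min(-4, -39) = -39
At root, Eve picks n2 (lowest: -39).
At n2, Wren picks n2.3 (highest: -39).
At n2.3, Eve picks n2.3.2 (lowest: -39).
Terminal value -39.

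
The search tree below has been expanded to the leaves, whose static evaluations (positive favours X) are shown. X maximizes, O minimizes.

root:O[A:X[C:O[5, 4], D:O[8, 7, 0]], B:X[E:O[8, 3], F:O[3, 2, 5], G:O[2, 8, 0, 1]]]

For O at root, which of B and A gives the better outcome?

B

E (O): min(8, 3) = 3
F (O): min(3, 2, 5) = 2
G (O): min(2, 8, 0, 1) = 0
B (X): max(3, 2, 0) = 3
C (O): min(5, 4) = 4
D (O): min(8, 7, 0) = 0
A (X): max(4, 0) = 4
O prefers the lower value; B=3, A=4. B is better since 3 < 4.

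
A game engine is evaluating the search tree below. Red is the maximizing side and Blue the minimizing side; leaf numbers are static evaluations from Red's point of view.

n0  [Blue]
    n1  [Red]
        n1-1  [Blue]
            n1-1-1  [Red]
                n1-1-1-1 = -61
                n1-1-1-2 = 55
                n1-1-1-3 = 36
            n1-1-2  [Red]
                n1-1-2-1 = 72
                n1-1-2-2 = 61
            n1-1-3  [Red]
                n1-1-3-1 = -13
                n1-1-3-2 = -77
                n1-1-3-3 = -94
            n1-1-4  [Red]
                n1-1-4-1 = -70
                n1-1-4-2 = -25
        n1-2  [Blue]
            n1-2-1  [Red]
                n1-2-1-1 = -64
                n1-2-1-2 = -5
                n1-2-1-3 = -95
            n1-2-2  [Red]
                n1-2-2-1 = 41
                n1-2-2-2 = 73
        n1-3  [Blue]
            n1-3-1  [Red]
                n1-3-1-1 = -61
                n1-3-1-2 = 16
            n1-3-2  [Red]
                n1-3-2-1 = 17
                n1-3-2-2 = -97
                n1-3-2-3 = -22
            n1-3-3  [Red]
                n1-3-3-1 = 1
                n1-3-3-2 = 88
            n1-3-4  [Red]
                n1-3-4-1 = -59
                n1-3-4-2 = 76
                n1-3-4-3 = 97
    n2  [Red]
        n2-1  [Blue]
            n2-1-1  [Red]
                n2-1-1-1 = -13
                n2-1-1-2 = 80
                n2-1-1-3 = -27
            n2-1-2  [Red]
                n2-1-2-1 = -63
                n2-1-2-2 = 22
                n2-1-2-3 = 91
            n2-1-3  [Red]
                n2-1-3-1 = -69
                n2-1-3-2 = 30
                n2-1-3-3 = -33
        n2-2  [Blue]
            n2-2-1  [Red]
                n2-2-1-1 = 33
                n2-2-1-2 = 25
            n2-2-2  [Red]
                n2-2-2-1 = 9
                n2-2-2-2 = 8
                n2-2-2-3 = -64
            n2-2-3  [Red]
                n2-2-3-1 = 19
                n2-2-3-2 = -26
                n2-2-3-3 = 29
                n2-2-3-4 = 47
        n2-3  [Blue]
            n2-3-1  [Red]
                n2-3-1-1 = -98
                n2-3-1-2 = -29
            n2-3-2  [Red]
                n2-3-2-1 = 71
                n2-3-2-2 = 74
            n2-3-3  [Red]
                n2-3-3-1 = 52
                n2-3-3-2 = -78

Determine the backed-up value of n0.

16

n1-1-1 (Red): max(-61, 55, 36) = 55
n1-1-2 (Red): max(72, 61) = 72
n1-1-3 (Red): max(-13, -77, -94) = -13
n1-1-4 (Red): max(-70, -25) = -25
n1-1 (Blue): min(55, 72, -13, -25) = -25
n1-2-1 (Red): max(-64, -5, -95) = -5
n1-2-2 (Red): max(41, 73) = 73
n1-2 (Blue): min(-5, 73) = -5
n1-3-1 (Red): max(-61, 16) = 16
n1-3-2 (Red): max(17, -97, -22) = 17
n1-3-3 (Red): max(1, 88) = 88
n1-3-4 (Red): max(-59, 76, 97) = 97
n1-3 (Blue): min(16, 17, 88, 97) = 16
n1 (Red): max(-25, -5, 16) = 16
n2-1-1 (Red): max(-13, 80, -27) = 80
n2-1-2 (Red): max(-63, 22, 91) = 91
n2-1-3 (Red): max(-69, 30, -33) = 30
n2-1 (Blue): min(80, 91, 30) = 30
n2-2-1 (Red): max(33, 25) = 33
n2-2-2 (Red): max(9, 8, -64) = 9
n2-2-3 (Red): max(19, -26, 29, 47) = 47
n2-2 (Blue): min(33, 9, 47) = 9
n2-3-1 (Red): max(-98, -29) = -29
n2-3-2 (Red): max(71, 74) = 74
n2-3-3 (Red): max(52, -78) = 52
n2-3 (Blue): min(-29, 74, 52) = -29
n2 (Red): max(30, 9, -29) = 30
n0 (Blue): min(16, 30) = 16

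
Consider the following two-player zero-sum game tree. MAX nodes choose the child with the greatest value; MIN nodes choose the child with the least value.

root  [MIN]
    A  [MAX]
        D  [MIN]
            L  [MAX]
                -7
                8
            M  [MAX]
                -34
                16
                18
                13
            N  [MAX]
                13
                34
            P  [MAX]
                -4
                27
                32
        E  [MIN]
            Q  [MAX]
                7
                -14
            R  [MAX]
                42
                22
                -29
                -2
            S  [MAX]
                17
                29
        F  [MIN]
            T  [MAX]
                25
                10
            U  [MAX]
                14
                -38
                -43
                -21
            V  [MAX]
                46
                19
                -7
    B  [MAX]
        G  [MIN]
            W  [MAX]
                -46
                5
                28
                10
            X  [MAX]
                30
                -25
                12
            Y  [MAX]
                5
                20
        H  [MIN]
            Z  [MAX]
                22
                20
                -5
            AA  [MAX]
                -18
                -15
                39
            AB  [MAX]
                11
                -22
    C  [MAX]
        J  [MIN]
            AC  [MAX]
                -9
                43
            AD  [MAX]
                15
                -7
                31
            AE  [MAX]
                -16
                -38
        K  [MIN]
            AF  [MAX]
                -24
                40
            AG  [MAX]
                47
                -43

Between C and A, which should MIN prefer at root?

AC (MAX): max(-9, 43) = 43
AD (MAX): max(15, -7, 31) = 31
AE (MAX): max(-16, -38) = -16
J (MIN): min(43, 31, -16) = -16
AF (MAX): max(-24, 40) = 40
AG (MAX): max(47, -43) = 47
K (MIN): min(40, 47) = 40
C (MAX): max(-16, 40) = 40
L (MAX): max(-7, 8) = 8
M (MAX): max(-34, 16, 18, 13) = 18
N (MAX): max(13, 34) = 34
P (MAX): max(-4, 27, 32) = 32
D (MIN): min(8, 18, 34, 32) = 8
Q (MAX): max(7, -14) = 7
R (MAX): max(42, 22, -29, -2) = 42
S (MAX): max(17, 29) = 29
E (MIN): min(7, 42, 29) = 7
T (MAX): max(25, 10) = 25
U (MAX): max(14, -38, -43, -21) = 14
V (MAX): max(46, 19, -7) = 46
F (MIN): min(25, 14, 46) = 14
A (MAX): max(8, 7, 14) = 14
MIN prefers the lower value; C=40, A=14. A is better since 14 < 40.

A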